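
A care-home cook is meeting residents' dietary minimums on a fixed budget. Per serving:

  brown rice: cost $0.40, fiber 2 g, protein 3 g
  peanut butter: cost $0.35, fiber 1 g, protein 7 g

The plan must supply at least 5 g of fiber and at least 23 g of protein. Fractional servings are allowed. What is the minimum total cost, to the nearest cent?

$1.42

Compare the cost at each extreme point of the feasible region.
brown rice only: max(5/2, 23/3) = 7.667 servings → $3.07.
peanut butter only: max(5/1, 23/7) = 5 servings → $1.75.
brown rice + peanut butter with both tight: 1.091 servings and 2.818 servings → $1.42.
Cheapest feasible corner: $1.42.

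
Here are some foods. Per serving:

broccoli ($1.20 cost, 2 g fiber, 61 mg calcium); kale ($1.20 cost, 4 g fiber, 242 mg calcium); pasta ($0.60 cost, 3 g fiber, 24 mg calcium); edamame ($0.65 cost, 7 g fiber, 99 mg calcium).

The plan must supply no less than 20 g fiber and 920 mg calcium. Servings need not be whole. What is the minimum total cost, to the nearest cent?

Two binding constraints pin down two serving amounts, so the optimal mix uses at most two foods. The candidates are each food alone (scaled to the tighter of fiber/calcium) and each pair with both constraints tight.
broccoli only: max(20/2, 920/61) = 15.08 servings → $18.10.
kale only: max(20/4, 920/242) = 5 servings → $6.00.
pasta only: max(20/3, 920/24) = 38.33 servings → $23.00.
edamame only: max(20/7, 920/99) = 9.293 servings → $6.04.
broccoli + kale with both tight: 4.833 servings and 2.583 servings → $8.90.
broccoli + pasta: the both-tight solution has a negative serving — not a feasible corner.
broccoli + edamame: intersection lies outside the first quadrant.
kale + pasta with both tight: 3.619 servings and 1.841 servings → $5.45.
kale + edamame with both tight: 3.436 servings and 0.8937 servings → $4.70.
pasta + edamame: intersection lies outside the first quadrant.
So the least-cost plan costs $4.70.

$4.70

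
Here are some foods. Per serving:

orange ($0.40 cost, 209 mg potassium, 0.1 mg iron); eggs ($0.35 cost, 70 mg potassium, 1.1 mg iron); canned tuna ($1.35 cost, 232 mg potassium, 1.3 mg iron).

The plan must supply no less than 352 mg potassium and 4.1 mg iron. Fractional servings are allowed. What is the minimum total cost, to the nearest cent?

$1.47

This is a tiny linear program; its minimum lies at a vertex of the feasible set. List the vertices and price them.
orange only: max(352/209, 4.1/0.1) = 41 servings → $16.40.
eggs only: max(352/70, 4.1/1.1) = 5.029 servings → $1.76.
canned tuna only: max(352/232, 4.1/1.3) = 3.154 servings → $4.26.
orange + eggs with both tight: 0.4495 servings and 3.686 servings → $1.47.
orange + canned tuna with both targets exact would need a negative amount; discard.
eggs + canned tuna with both tight: 3.006 servings and 0.6102 servings → $1.88.
The minimum over all feasible corners is $1.47.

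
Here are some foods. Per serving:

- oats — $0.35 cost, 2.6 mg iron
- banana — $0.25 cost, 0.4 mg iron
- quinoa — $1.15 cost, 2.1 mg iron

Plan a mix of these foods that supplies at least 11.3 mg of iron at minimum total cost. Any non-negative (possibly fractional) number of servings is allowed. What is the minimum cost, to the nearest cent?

$1.52

Cost per mg of iron: oats $0.1346, quinoa $0.5476, banana $0.6250.
With no serving limits, use only oats: 11.3 mg / 2.6 mg = 4.346 servings × $0.35 = $1.52.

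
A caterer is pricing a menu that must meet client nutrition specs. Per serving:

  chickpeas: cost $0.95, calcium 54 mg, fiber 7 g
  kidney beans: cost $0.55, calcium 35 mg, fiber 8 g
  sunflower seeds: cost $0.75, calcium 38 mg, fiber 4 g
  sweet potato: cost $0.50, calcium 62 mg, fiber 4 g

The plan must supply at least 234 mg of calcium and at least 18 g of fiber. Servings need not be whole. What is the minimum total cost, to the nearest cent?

$2.02

Minimising a linear cost over {calcium ≥ 234, fiber ≥ 18, servings ≥ 0} — the optimum is at a vertex, using one or two foods.
chickpeas only: max(234/54, 18/7) = 4.333 servings → $4.12.
kidney beans only: max(234/35, 18/8) = 6.686 servings → $3.68.
sunflower seeds only: max(234/38, 18/4) = 6.158 servings → $4.62.
sweet potato only: max(234/62, 18/4) = 4.5 servings → $2.25.
chickpeas + kidney beans with both targets exact would need a negative amount; discard.
chickpeas + sunflower seeds: the both-tight solution has a negative serving — not a feasible corner.
chickpeas + sweet potato with both tight: 0.8257 servings and 3.055 servings → $2.31.
kidney beans + sunflower seeds with both targets exact would need a negative amount; discard.
kidney beans + sweet potato with both tight: 0.5056 servings and 3.489 servings → $2.02.
sunflower seeds + sweet potato with both tight: 1.875 servings and 2.625 servings → $2.72.
Cheapest feasible corner: $2.02.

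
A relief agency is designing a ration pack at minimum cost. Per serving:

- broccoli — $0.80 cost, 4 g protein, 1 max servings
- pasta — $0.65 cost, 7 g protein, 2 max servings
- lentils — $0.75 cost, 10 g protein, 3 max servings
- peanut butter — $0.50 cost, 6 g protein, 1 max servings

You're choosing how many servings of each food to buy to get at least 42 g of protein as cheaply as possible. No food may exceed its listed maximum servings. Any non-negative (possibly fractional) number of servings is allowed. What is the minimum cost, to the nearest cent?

$3.31

Cost per g of protein: lentils $0.0750, peanut butter $0.0833, pasta $0.0929, broccoli $0.2000.
Take 3 servings of lentils: +30.0 g protein for $2.25 (total $2.25, still need 12.0 g).
Take 1 serving of peanut butter: +6.0 g protein for $0.50 (total $2.75, still need 6.0 g).
Take 0.8571 servings of pasta: +6.0 g protein for $0.56 (total $3.31, still need 0.0 g).
Greedy by cheapest-per-g is optimal for a single linear constraint, so the minimum cost is $3.31.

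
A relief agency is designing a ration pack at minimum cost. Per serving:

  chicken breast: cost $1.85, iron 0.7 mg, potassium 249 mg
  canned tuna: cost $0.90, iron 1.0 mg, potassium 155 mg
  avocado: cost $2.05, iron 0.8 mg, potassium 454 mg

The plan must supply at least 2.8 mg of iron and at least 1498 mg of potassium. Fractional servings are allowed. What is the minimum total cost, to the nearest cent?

chicken breast only: max(2.8/0.7, 1498/249) = 6.016 servings → $11.13.
canned tuna only: max(2.8/1.0, 1498/155) = 9.665 servings → $8.70.
avocado only: max(2.8/0.8, 1498/454) = 3.5 servings → $7.17.
chicken breast + canned tuna: intersection lies outside the first quadrant.
chicken breast + avocado with both tight: 0.6138 servings and 2.963 servings → $7.21.
canned tuna + avocado with both tight: 0.2206 servings and 3.224 servings → $6.81.
So the least-cost plan costs $6.81.

$6.81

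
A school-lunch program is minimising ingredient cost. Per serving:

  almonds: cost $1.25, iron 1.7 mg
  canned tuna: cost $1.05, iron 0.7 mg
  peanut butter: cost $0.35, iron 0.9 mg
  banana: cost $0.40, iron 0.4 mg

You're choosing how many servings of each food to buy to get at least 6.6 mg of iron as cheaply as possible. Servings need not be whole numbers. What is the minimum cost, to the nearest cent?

Cost per mg of iron: peanut butter $0.3889, almonds $0.7353, banana $1.0000, canned tuna $1.5000.
With no serving limits, use only peanut butter: 6.6 mg / 0.9 mg = 7.333 servings × $0.35 = $2.57.

$2.57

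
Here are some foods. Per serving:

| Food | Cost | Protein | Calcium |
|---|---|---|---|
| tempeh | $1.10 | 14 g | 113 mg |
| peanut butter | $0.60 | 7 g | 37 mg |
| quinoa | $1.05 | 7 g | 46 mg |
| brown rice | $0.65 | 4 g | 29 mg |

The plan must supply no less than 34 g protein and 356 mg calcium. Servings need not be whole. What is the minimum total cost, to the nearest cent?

$3.47

Minimising a linear cost over {protein ≥ 34, calcium ≥ 356, servings ≥ 0} — the optimum is at a vertex, using one or two foods.
tempeh only: max(34/14, 356/113) = 3.15 servings → $3.47.
peanut butter only: max(34/7, 356/37) = 9.622 servings → $5.77.
quinoa only: max(34/7, 356/46) = 7.739 servings → $8.13.
brown rice only: max(34/4, 356/29) = 12.28 servings → $7.98.
tempeh + peanut butter: the both-tight solution has a negative serving — not a feasible corner.
tempeh + quinoa: intersection lies outside the first quadrant.
tempeh + brown rice: the both-tight solution has a negative serving — not a feasible corner.
peanut butter + quinoa: intersection lies outside the first quadrant.
peanut butter + brown rice with both targets exact would need a negative amount; discard.
quinoa + brown rice with both targets exact would need a negative amount; discard.
The minimum over all feasible corners is $3.47.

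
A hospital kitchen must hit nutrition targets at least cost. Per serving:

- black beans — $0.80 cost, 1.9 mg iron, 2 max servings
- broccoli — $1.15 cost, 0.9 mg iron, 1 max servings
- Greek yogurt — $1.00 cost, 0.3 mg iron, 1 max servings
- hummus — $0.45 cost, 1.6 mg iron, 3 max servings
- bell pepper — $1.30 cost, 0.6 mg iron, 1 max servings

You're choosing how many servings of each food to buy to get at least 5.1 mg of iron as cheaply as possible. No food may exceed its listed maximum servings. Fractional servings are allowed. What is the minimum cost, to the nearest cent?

$1.48

Cost per mg of iron: hummus $0.2812, black beans $0.4211, broccoli $1.2778, bell pepper $2.1667, Greek yogurt $3.3333.
Take 3 servings of hummus: +4.8 mg iron for $1.35 (total $1.35, still need 0.3 mg).
Take 0.1579 servings of black beans: +0.3 mg iron for $0.13 (total $1.48, still need 0.0 mg).
Filling from the cheapest source first is optimal under one linear minimum: $1.48.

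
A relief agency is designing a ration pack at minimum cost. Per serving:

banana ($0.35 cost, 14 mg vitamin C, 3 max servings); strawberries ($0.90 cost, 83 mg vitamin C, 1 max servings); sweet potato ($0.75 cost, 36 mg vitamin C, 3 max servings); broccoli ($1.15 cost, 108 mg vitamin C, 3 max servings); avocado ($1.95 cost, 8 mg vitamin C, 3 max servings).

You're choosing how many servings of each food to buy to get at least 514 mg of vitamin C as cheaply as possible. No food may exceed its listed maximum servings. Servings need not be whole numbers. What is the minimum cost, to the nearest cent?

Cost per mg of vitamin C: broccoli $0.0106, strawberries $0.0108, sweet potato $0.0208, banana $0.0250, avocado $0.2437.
Take 3 servings of broccoli: +324.0 mg vitamin C for $3.45 (total $3.45, still need 190.0 mg).
Take 1 serving of strawberries: +83.0 mg vitamin C for $0.90 (total $4.35, still need 107.0 mg).
Take 2.972 servings of sweet potato: +107.0 mg vitamin C for $2.23 (total $6.58, still need 0.0 mg).
Greedy by cheapest-per-mg is optimal for a single linear constraint, so the minimum cost is $6.58.

$6.58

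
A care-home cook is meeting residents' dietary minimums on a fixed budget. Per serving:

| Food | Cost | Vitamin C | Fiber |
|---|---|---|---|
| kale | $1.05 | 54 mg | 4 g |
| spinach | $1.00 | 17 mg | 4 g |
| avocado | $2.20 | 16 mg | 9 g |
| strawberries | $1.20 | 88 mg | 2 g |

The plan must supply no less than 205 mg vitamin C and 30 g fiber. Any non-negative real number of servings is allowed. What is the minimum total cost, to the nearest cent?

$7.57

Minimising a linear cost over {vitamin C ≥ 205, fiber ≥ 30, servings ≥ 0} — the optimum is at a vertex, using one or two foods.
kale only: max(205/54, 30/4) = 7.5 servings → $7.88.
spinach only: max(205/17, 30/4) = 12.06 servings → $12.06.
avocado only: max(205/16, 30/9) = 12.81 servings → $28.19.
strawberries only: max(205/88, 30/2) = 15 servings → $18.00.
kale + spinach with both tight: 2.095 servings and 5.405 servings → $7.60.
kale + avocado with both tight: 3.235 servings and 1.896 servings → $7.57.
kale + strawberries: the both-tight solution has a negative serving — not a feasible corner.
spinach + avocado: the both-tight solution has a negative serving — not a feasible corner.
spinach + strawberries with both tight: 7.013 servings and 0.9748 servings → $8.18.
avocado + strawberries with both tight: 2.934 servings and 1.796 servings → $8.61.
The minimum over all feasible corners is $7.57.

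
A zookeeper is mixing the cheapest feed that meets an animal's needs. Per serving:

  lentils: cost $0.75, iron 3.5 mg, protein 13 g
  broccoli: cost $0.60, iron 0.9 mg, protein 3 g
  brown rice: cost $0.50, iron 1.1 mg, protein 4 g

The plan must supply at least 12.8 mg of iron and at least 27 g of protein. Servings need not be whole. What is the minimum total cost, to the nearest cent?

For a min-cost LP with two ≥-constraints, a basic feasible solution has at most two positive variables.
lentils only: max(12.8/3.5, 27/13) = 3.657 servings → $2.74.
broccoli only: max(12.8/0.9, 27/3) = 14.22 servings → $8.53.
brown rice only: max(12.8/1.1, 27/4) = 11.64 servings → $5.82.
lentils + broccoli: intersection lies outside the first quadrant.
lentils + brown rice: intersection lies outside the first quadrant.
broccoli + brown rice: the both-tight solution has a negative serving — not a feasible corner.
So the least-cost plan costs $2.74.

$2.74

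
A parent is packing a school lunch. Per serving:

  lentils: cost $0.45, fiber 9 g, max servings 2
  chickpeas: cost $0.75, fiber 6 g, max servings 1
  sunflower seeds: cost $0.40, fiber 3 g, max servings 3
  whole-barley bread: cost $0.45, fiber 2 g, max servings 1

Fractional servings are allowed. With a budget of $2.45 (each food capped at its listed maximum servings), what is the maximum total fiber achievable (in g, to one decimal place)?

30.0 g

Fiber per dollar: lentils 20, chickpeas 8, sunflower seeds 7.5, whole-barley bread 4.444.
Take 2 servings of lentils: spends $0.90, +18.0 g fiber (running total 18.0 g).
Take 1 serving of chickpeas: spends $0.75, +6.0 g fiber (running total 24.0 g).
Take 2 servings of sunflower seeds: spends $0.80, +6.0 g fiber (running total 30.0 g).
Filling greedily by fiber-per-dollar is optimal for one linear limit, giving 30.0 g.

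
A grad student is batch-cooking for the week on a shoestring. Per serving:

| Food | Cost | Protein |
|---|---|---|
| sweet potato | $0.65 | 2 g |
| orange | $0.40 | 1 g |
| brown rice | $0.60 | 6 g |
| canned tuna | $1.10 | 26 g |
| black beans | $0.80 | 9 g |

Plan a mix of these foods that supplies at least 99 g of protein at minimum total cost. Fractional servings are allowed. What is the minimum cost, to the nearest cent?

Cost per g of protein: canned tuna $0.0423, black beans $0.0889, brown rice $0.1000, sweet potato $0.3250, orange $0.4000.
With no serving limits, use only canned tuna: 99 g / 26 g = 3.808 servings × $1.10 = $4.19.

$4.19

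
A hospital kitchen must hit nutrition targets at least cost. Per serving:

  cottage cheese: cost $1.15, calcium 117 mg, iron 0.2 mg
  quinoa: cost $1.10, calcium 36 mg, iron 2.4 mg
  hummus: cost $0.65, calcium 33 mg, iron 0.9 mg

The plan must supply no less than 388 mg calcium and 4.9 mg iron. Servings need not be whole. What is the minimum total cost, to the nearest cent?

cottage cheese only: max(388/117, 4.9/0.2) = 24.5 servings → $28.18.
quinoa only: max(388/36, 4.9/2.4) = 10.78 servings → $11.86.
hummus only: max(388/33, 4.9/0.9) = 11.76 servings → $7.64.
cottage cheese + quinoa with both tight: 2.759 servings and 1.812 servings → $5.17.
cottage cheese + hummus with both tight: 1.9 servings and 5.022 servings → $5.45.
quinoa + hummus: the both-tight solution has a negative serving — not a feasible corner.
So the least-cost plan costs $5.17.

$5.17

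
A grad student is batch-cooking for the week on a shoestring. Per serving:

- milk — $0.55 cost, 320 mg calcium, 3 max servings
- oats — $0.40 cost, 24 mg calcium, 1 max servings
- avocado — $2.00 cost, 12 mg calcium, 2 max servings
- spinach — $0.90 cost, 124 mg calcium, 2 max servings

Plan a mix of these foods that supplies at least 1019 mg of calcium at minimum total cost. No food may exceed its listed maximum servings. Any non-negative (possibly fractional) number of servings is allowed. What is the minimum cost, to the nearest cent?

Cost per mg of calcium: milk $0.0017, spinach $0.0073, oats $0.0167, avocado $0.1667.
Take 3 servings of milk: +960.0 mg calcium for $1.65 (total $1.65, still need 59.0 mg).
Take 0.4758 servings of spinach: +59.0 mg calcium for $0.43 (total $2.08, still need 0.0 mg).
Greedy by cheapest-per-mg is optimal for a single linear constraint, so the minimum cost is $2.08.

$2.08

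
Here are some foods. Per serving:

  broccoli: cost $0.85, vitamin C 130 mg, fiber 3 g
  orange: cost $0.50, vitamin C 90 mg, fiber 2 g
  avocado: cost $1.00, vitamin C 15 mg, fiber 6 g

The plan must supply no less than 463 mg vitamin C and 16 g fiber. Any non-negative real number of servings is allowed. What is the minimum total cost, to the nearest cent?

$3.50

Check every corner: each single food scaled to meet both minima, and each pair solved so both constraints bind.
broccoli only: max(463/130, 16/3) = 5.333 servings → $4.53.
orange only: max(463/90, 16/2) = 8 servings → $4.00.
avocado only: max(463/15, 16/6) = 30.87 servings → $30.87.
broccoli + orange with both targets exact would need a negative amount; discard.
broccoli + avocado with both tight: 3.453 servings and 0.9401 servings → $3.88.
orange + avocado with both tight: 4.976 servings and 1.008 servings → $3.50.
The minimum over all feasible corners is $3.50.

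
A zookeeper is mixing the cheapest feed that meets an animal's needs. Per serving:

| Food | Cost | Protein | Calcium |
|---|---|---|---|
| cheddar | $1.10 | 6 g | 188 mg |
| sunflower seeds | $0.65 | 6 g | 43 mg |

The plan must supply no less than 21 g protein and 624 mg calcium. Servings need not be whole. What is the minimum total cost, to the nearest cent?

Two binding constraints pin down two serving amounts, so the optimal mix uses at most two foods. The candidates are each food alone (scaled to the tighter of protein/calcium) and each pair with both constraints tight.
cheddar only: max(21/6, 624/188) = 3.5 servings → $3.85.
sunflower seeds only: max(21/6, 624/43) = 14.51 servings → $9.43.
cheddar + sunflower seeds with both tight: 3.266 servings and 0.2345 servings → $3.74.
The minimum over all feasible corners is $3.74.

$3.74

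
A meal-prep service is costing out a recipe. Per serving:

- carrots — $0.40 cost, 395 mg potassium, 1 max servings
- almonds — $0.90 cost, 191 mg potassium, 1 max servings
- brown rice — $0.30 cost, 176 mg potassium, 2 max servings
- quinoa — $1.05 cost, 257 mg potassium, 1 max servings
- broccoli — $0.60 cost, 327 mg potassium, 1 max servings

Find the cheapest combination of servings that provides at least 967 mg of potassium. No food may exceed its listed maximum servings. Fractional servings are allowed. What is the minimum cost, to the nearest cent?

$1.40

Cost per mg of potassium: carrots $0.0010, brown rice $0.0017, broccoli $0.0018, quinoa $0.0041, almonds $0.0047.
Take 1 serving of carrots: +395.0 mg potassium for $0.40 (total $0.40, still need 572.0 mg).
Take 2 servings of brown rice: +352.0 mg potassium for $0.60 (total $1.00, still need 220.0 mg).
Take 0.6728 servings of broccoli: +220.0 mg potassium for $0.40 (total $1.40, still need 0.0 mg).
Greedy by cheapest-per-mg is optimal for a single linear constraint, so the minimum cost is $1.40.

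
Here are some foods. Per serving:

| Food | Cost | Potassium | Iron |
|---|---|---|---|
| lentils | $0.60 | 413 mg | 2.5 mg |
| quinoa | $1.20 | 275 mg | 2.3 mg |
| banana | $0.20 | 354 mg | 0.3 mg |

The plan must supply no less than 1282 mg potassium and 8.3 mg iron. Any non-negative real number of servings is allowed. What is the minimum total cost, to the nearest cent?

The cheapest plan sits at a corner of the feasible region — with two constraints it uses at most two foods.
lentils only: max(1282/413, 8.3/2.5) = 3.32 servings → $1.99.
quinoa only: max(1282/275, 8.3/2.3) = 4.662 servings → $5.59.
banana only: max(1282/354, 8.3/0.3) = 27.67 servings → $5.53.
lentils + quinoa with both tight: 2.538 servings and 0.8495 servings → $2.54.
lentils + banana: the both-tight solution has a negative serving — not a feasible corner.
quinoa + banana with both tight: 3.49 servings and 0.9103 servings → $4.37.
So the least-cost plan costs $1.99.

$1.99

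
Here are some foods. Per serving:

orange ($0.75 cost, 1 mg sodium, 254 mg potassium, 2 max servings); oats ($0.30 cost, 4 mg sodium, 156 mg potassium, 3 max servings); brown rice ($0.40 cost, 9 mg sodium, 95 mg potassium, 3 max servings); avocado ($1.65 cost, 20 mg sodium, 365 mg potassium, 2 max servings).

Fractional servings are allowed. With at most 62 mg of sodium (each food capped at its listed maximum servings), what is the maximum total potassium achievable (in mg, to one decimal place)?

1790.4 mg

Potassium per mg sodium: orange 254, oats 39, avocado 18.25, brown rice 10.56.
Take 2 servings of orange: uses 2 mg sodium, +508.0 mg potassium (running total 508.0 mg).
Take 3 servings of oats: uses 12 mg sodium, +468.0 mg potassium (running total 976.0 mg).
Take 2 servings of avocado: uses 40 mg sodium, +730.0 mg potassium (running total 1706.0 mg).
Take 0.8889 servings of brown rice: uses 8 mg sodium, +84.4 mg potassium (running total 1790.4 mg).
Greedy by best ratio exhausts the sodium allowance optimally: 1790.4 mg.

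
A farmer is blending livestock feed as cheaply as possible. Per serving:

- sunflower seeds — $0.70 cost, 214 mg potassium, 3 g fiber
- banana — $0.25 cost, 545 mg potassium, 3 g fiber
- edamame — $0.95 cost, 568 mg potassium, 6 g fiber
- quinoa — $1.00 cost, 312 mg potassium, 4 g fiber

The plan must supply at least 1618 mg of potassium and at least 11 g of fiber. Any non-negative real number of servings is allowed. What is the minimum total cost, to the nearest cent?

Compare the cost at each extreme point of the feasible region.
sunflower seeds only: max(1618/214, 11/3) = 7.561 servings → $5.29.
banana only: max(1618/545, 11/3) = 3.667 servings → $0.92.
edamame only: max(1618/568, 11/6) = 2.849 servings → $2.71.
quinoa only: max(1618/312, 11/4) = 5.186 servings → $5.19.
sunflower seeds + banana with both tight: 1.149 servings and 2.518 servings → $1.43.
sunflower seeds + edamame: intersection lies outside the first quadrant.
sunflower seeds + quinoa: the both-tight solution has a negative serving — not a feasible corner.
banana + edamame with both tight: 2.209 servings and 0.7286 servings → $1.24.
banana + quinoa with both tight: 2.444 servings and 0.9172 servings → $1.53.
edamame + quinoa: the both-tight solution has a negative serving — not a feasible corner.
So the least-cost plan costs $0.92.

$0.92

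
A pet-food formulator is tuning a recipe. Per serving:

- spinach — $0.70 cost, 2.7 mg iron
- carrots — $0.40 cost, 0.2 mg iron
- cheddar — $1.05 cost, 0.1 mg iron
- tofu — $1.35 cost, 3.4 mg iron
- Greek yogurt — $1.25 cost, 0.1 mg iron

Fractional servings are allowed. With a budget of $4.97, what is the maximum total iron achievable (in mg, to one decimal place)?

19.2 mg

Iron per dollar: spinach 3.857, tofu 2.519, carrots 0.5, cheddar 0.09524, Greek yogurt 0.08.
With no serving limits, spend the whole cost allowance on spinach: $4.97 / $0.70 × 2.7 mg = 19.2 mg.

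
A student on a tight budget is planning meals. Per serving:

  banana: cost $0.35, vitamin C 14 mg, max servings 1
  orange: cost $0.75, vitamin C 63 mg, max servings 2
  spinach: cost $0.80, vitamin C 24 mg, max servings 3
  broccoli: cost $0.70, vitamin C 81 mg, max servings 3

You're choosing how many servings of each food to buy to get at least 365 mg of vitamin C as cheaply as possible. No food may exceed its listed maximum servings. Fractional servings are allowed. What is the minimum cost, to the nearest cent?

$3.55

Cost per mg of vitamin C: broccoli $0.0086, orange $0.0119, banana $0.0250, spinach $0.0333.
Take 3 servings of broccoli: +243.0 mg vitamin C for $2.10 (total $2.10, still need 122.0 mg).
Take 1.937 servings of orange: +122.0 mg vitamin C for $1.45 (total $3.55, still need 0.0 mg).
Filling from the cheapest source first is optimal under one linear minimum: $3.55.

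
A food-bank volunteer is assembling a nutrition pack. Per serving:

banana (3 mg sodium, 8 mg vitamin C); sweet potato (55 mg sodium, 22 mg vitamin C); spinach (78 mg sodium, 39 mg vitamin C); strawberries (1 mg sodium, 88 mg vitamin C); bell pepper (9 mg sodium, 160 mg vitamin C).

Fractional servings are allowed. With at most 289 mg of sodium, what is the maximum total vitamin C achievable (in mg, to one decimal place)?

Vitamin C per mg sodium: strawberries 88, bell pepper 17.78, banana 2.667, spinach 0.5, sweet potato 0.4.
With no serving limits, spend the whole sodium allowance on strawberries: 289 mg / 1 mg × 88 mg = 25432.0 mg.

25432.0 mg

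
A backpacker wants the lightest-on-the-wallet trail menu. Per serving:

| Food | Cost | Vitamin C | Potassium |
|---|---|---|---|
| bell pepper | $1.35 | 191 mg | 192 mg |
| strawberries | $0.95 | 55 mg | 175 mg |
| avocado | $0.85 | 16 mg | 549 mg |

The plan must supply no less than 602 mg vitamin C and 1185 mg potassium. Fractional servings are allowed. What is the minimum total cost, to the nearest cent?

$5.06

For a min-cost LP with two ≥-constraints, a basic feasible solution has at most two positive variables.
bell pepper only: max(602/191, 1185/192) = 6.172 servings → $8.33.
strawberries only: max(602/55, 1185/175) = 10.95 servings → $10.40.
avocado only: max(602/16, 1185/549) = 37.62 servings → $31.98.
bell pepper + strawberries with both tight: 1.757 servings and 4.844 servings → $6.97.
bell pepper + avocado with both tight: 3.061 servings and 1.088 servings → $5.06.
strawberries + avocado: intersection lies outside the first quadrant.
Cheapest feasible corner: $5.06.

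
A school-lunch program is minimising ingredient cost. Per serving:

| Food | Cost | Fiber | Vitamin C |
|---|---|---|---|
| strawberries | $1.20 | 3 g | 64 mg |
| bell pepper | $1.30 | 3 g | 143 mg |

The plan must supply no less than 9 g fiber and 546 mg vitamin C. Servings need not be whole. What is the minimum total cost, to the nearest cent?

For a min-cost LP with two ≥-constraints, a basic feasible solution has at most two positive variables.
strawberries only: max(9/3, 546/64) = 8.531 servings → $10.24.
bell pepper only: max(9/3, 546/143) = 3.818 servings → $4.96.
strawberries + bell pepper: intersection lies outside the first quadrant.
So the least-cost plan costs $4.96.

$4.96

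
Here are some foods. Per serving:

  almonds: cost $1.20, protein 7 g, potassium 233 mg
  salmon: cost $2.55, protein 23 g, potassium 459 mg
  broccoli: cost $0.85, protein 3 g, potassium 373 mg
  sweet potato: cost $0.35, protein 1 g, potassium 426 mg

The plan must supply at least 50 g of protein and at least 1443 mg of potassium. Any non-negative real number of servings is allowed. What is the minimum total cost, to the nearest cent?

$5.81

At the optimum either one food covers both requirements or two foods hit both targets exactly; no other combination can be cheaper.
almonds only: max(50/7, 1443/233) = 7.143 servings → $8.57.
salmon only: max(50/23, 1443/459) = 3.144 servings → $8.02.
broccoli only: max(50/3, 1443/373) = 16.67 servings → $14.17.
sweet potato only: max(50/1, 1443/426) = 50 servings → $17.50.
almonds + salmon with both tight: 4.771 servings and 0.7218 servings → $7.57.
almonds + broccoli with both targets exact would need a negative amount; discard.
almonds + sweet potato: the both-tight solution has a negative serving — not a feasible corner.
salmon + broccoli with both tight: 1.988 servings and 1.422 servings → $6.28.
salmon + sweet potato with both tight: 2.126 servings and 1.096 servings → $5.81.
broccoli + sweet potato: the both-tight solution has a negative serving — not a feasible corner.
So the least-cost plan costs $5.81.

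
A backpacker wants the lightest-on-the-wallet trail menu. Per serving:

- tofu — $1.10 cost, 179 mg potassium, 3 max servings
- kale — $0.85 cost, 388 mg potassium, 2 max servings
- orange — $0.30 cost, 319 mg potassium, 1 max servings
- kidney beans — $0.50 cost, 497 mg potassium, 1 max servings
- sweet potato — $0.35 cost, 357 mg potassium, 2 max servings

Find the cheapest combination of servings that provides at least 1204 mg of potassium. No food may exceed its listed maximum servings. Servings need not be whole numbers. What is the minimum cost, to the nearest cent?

$1.17

Cost per mg of potassium: orange $0.0009, sweet potato $0.0010, kidney beans $0.0010, kale $0.0022, tofu $0.0061.
Take 1 serving of orange: +319.0 mg potassium for $0.30 (total $0.30, still need 885.0 mg).
Take 2 servings of sweet potato: +714.0 mg potassium for $0.70 (total $1.00, still need 171.0 mg).
Take 0.3441 servings of kidney beans: +171.0 mg potassium for $0.17 (total $1.17, still need 0.0 mg).
Filling from the cheapest source first is optimal under one linear minimum: $1.17.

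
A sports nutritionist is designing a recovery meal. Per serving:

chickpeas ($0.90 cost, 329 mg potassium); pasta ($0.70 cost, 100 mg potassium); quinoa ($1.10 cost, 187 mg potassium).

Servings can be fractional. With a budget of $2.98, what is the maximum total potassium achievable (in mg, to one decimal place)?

Potassium per dollar: chickpeas 365.6, quinoa 170, pasta 142.9.
With no serving limits, spend the whole cost allowance on chickpeas: $2.98 / $0.90 × 329 mg = 1089.4 mg.

1089.4 mg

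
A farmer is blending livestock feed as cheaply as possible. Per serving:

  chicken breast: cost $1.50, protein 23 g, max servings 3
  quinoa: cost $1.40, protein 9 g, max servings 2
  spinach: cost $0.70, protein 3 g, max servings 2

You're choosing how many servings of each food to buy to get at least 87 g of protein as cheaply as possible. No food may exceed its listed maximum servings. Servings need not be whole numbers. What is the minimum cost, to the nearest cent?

$7.30

Cost per g of protein: chicken breast $0.0652, quinoa $0.1556, spinach $0.2333.
Take 3 servings of chicken breast: +69.0 g protein for $4.50 (total $4.50, still need 18.0 g).
Take 2 servings of quinoa: +18.0 g protein for $2.80 (total $7.30, still need 0.0 g).
Filling from the cheapest source first is optimal under one linear minimum: $7.30.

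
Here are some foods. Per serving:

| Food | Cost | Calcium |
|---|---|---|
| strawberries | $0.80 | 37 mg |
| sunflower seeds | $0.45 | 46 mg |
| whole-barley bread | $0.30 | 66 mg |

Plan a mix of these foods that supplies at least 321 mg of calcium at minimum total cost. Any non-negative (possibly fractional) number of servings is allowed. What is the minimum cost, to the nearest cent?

Cost per mg of calcium: whole-barley bread $0.0045, sunflower seeds $0.0098, strawberries $0.0216.
With no serving limits, use only whole-barley bread: 321 mg / 66 mg = 4.864 servings × $0.30 = $1.46.

$1.46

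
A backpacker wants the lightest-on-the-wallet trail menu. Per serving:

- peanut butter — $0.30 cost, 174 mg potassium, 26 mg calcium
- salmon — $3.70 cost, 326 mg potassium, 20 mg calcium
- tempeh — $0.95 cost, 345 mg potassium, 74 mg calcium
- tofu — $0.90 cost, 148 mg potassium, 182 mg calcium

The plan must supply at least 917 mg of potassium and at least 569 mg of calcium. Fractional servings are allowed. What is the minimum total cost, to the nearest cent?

Check every corner: each single food scaled to meet both minima, and each pair solved so both constraints bind.
peanut butter only: max(917/174, 569/26) = 21.88 servings → $6.57.
salmon only: max(917/326, 569/20) = 28.45 servings → $105.27.
tempeh only: max(917/345, 569/74) = 7.689 servings → $7.30.
tofu only: max(917/148, 569/182) = 6.196 servings → $5.58.
peanut butter + salmon: intersection lies outside the first quadrant.
peanut butter + tempeh: intersection lies outside the first quadrant.
peanut butter + tofu with both tight: 2.972 servings and 2.702 servings → $3.32.
salmon + tempeh: intersection lies outside the first quadrant.
salmon + tofu with both tight: 1.467 servings and 2.965 servings → $8.10.
tempeh + tofu with both tight: 1.595 servings and 2.478 servings → $3.75.
So the least-cost plan costs $3.32.

$3.32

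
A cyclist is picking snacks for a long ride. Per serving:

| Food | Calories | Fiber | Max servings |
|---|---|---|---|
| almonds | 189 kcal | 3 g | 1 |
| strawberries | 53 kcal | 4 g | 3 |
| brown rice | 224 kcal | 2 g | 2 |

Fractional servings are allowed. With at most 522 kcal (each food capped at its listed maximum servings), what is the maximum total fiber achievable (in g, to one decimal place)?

Fiber per kcal: strawberries 0.07547, almonds 0.01587, brown rice 0.008929.
Take 3 servings of strawberries: uses 159 kcal, +12.0 g fiber (running total 12.0 g).
Take 1 serving of almonds: uses 189 kcal, +3.0 g fiber (running total 15.0 g).
Take 0.7768 servings of brown rice: uses 174 kcal, +1.6 g fiber (running total 16.6 g).
Greedy by best ratio exhausts the calories allowance optimally: 16.6 g.

16.6 g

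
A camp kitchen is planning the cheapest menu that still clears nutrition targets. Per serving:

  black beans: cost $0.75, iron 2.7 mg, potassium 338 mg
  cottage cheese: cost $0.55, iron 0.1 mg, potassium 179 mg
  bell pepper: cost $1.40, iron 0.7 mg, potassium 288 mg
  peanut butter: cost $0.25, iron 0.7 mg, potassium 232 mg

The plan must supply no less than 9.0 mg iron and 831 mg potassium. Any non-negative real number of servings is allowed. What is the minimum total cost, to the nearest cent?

$2.50

Check every corner: each single food scaled to meet both minima, and each pair solved so both constraints bind.
black beans only: max(9.0/2.7, 831/338) = 3.333 servings → $2.50.
cottage cheese only: max(9.0/0.1, 831/179) = 90 servings → $49.50.
bell pepper only: max(9.0/0.7, 831/288) = 12.86 servings → $18.00.
peanut butter only: max(9.0/0.7, 831/232) = 12.86 servings → $3.21.
black beans + cottage cheese: the both-tight solution has a negative serving — not a feasible corner.
black beans + bell pepper: the both-tight solution has a negative serving — not a feasible corner.
black beans + peanut butter: the both-tight solution has a negative serving — not a feasible corner.
cottage cheese + bell pepper with both targets exact would need a negative amount; discard.
cottage cheese + peanut butter: intersection lies outside the first quadrant.
bell pepper + peanut butter: the both-tight solution has a negative serving — not a feasible corner.
So the least-cost plan costs $2.50.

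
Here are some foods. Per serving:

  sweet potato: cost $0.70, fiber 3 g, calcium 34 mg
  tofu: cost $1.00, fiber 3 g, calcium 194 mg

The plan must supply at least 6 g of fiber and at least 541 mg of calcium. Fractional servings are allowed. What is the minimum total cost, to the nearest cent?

Check every corner: each single food scaled to meet both minima, and each pair solved so both constraints bind.
sweet potato only: max(6/3, 541/34) = 15.91 servings → $11.14.
tofu only: max(6/3, 541/194) = 2.789 servings → $2.79.
sweet potato + tofu with both targets exact would need a negative amount; discard.
The minimum over all feasible corners is $2.79.

$2.79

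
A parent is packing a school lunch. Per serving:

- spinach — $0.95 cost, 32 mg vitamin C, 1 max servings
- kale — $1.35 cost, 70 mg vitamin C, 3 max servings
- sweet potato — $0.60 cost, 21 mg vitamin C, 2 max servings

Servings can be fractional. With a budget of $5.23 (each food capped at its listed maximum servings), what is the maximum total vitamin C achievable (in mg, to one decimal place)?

Vitamin C per dollar: kale 51.85, sweet potato 35, spinach 33.68.
Take 3 servings of kale: spends $4.05, +210.0 mg vitamin C (running total 210.0 mg).
Take 1.967 servings of sweet potato: spends $1.18, +41.3 mg vitamin C (running total 251.3 mg).
Filling greedily by vitamin C-per-dollar is optimal for one linear limit, giving 251.3 mg.

251.3 mg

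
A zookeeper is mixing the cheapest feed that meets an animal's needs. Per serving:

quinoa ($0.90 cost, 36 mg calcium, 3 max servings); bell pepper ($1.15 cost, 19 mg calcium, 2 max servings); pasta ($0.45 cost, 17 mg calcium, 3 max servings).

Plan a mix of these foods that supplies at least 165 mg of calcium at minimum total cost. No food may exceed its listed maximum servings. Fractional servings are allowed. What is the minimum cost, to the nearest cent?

Cost per mg of calcium: quinoa $0.0250, pasta $0.0265, bell pepper $0.0605.
Take 3 servings of quinoa: +108.0 mg calcium for $2.70 (total $2.70, still need 57.0 mg).
Take 3 servings of pasta: +51.0 mg calcium for $1.35 (total $4.05, still need 6.0 mg).
Take 0.3158 servings of bell pepper: +6.0 mg calcium for $0.36 (total $4.41, still need 0.0 mg).
Greedy by cheapest-per-mg is optimal for a single linear constraint, so the minimum cost is $4.41.

$4.41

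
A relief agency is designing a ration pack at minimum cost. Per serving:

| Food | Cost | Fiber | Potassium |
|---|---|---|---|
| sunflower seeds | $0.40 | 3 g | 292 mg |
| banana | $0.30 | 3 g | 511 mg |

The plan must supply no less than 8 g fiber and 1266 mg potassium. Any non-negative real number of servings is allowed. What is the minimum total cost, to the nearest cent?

This is a tiny linear program; its minimum lies at a vertex of the feasible set. List the vertices and price them.
sunflower seeds only: max(8/3, 1266/292) = 4.336 servings → $1.73.
banana only: max(8/3, 1266/511) = 2.667 servings → $0.80.
sunflower seeds + banana with both tight: 0.4414 servings and 2.225 servings → $0.84.
So the least-cost plan costs $0.80.

$0.80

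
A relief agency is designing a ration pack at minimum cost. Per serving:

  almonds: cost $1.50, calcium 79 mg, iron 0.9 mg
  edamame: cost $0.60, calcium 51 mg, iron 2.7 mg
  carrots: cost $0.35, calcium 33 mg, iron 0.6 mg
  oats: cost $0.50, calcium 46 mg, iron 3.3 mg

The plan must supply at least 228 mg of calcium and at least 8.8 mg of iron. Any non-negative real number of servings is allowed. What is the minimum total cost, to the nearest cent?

almonds only: max(228/79, 8.8/0.9) = 9.778 servings → $14.67.
edamame only: max(228/51, 8.8/2.7) = 4.471 servings → $2.68.
carrots only: max(228/33, 8.8/0.6) = 14.67 servings → $5.13.
oats only: max(228/46, 8.8/3.3) = 4.957 servings → $2.48.
almonds + edamame with both tight: 0.9964 servings and 2.927 servings → $3.25.
almonds + carrots: the both-tight solution has a negative serving — not a feasible corner.
almonds + oats with both tight: 1.585 servings and 2.234 servings → $3.49.
edamame + carrots with both tight: 2.626 servings and 2.851 servings → $2.57.
edamame + oats: intersection lies outside the first quadrant.
carrots + oats with both tight: 4.276 servings and 1.889 servings → $2.44.
So the least-cost plan costs $2.44.

$2.44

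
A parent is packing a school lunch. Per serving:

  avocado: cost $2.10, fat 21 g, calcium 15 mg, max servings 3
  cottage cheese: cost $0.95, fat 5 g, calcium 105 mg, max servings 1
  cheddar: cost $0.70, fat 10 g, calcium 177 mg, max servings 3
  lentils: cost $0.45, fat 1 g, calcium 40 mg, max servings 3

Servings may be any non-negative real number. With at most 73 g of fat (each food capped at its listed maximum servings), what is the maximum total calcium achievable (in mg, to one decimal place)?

Calcium per g fat: lentils 40, cottage cheese 21, cheddar 17.7, avocado 0.7143.
Take 3 servings of lentils: uses 3 g fat, +120.0 mg calcium (running total 120.0 mg).
Take 1 serving of cottage cheese: uses 5 g fat, +105.0 mg calcium (running total 225.0 mg).
Take 3 servings of cheddar: uses 30 g fat, +531.0 mg calcium (running total 756.0 mg).
Take 1.667 servings of avocado: uses 35 g fat, +25.0 mg calcium (running total 781.0 mg).
Greedy by best ratio exhausts the fat allowance optimally: 781.0 mg.

781.0 mg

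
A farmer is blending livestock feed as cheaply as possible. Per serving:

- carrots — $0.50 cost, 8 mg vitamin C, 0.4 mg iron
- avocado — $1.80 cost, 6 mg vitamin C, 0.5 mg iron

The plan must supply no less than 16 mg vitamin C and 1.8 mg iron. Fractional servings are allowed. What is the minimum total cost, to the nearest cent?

$2.25

Two binding constraints pin down two serving amounts, so the optimal mix uses at most two foods. The candidates are each food alone (scaled to the tighter of vitamin C/iron) and each pair with both constraints tight.
carrots only: max(16/8, 1.8/0.4) = 4.5 servings → $2.25.
avocado only: max(16/6, 1.8/0.5) = 3.6 servings → $6.48.
carrots + avocado: the both-tight solution has a negative serving — not a feasible corner.
So the least-cost plan costs $2.25.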